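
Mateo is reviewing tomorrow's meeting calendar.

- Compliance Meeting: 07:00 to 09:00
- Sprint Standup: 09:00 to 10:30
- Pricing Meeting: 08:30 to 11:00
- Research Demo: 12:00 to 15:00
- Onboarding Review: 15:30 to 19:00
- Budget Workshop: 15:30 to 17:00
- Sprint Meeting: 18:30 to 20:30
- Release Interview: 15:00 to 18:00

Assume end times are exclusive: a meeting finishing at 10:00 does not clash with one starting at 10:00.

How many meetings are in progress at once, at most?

3

Walk through starts and ends in time order (an end at T is processed before a start at T):
07:00 start Compliance Meeting → 1
08:30 start Pricing Meeting → 2
09:00 end Compliance Meeting → 1
09:00 start Sprint Standup → 2
10:30 end Sprint Standup → 1
11:00 end Pricing Meeting → 0
12:00 start Research Demo → 1
15:00 end Research Demo → 0
15:00 start Release Interview → 1
15:30 start Budget Workshop → 2
15:30 start Onboarding Review → 3
17:00 end Budget Workshop → 2
18:00 end Release Interview → 1
18:30 start Sprint Meeting → 2
19:00 end Onboarding Review → 1
20:30 end Sprint Meeting → 0
Peak is 3, at 15:30 (Budget Workshop, Onboarding Review, Release Interview).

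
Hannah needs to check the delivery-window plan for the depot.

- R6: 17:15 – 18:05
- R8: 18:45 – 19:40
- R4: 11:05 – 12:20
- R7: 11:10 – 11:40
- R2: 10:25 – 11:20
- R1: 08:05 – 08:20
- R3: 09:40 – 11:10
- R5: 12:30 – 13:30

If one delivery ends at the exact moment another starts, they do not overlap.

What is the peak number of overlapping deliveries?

Sort all start/end points and keep a running count:
08:05 start R1 → 1
08:20 end R1 → 0
09:40 start R3 → 1
10:25 start R2 → 2
11:05 start R4 → 3
11:10 end R3 → 2
11:10 start R7 → 3
11:20 end R2 → 2
11:40 end R7 → 1
12:20 end R4 → 0
12:30 start R5 → 1
13:30 end R5 → 0
17:15 start R6 → 1
18:05 end R6 → 0
18:45 start R8 → 1
19:40 end R8 → 0
Peak is 3, at 11:05 (R2, R3, R4).

3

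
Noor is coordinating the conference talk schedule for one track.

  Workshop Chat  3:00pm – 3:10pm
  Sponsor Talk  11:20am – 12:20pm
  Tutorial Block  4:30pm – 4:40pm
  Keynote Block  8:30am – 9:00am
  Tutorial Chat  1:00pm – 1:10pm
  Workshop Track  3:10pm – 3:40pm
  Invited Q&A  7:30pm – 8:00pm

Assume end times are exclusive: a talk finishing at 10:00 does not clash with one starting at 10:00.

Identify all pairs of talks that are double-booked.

no conflicts

Sorted by start: Keynote Block, Sponsor Talk, Tutorial Chat, Workshop Chat, Workshop Track, Tutorial Block, Invited Q&A.
Sponsor Talk starts after Keynote Block ends — done with Keynote Block.
Tutorial Chat starts after Sponsor Talk ends — done with Sponsor Talk.
Workshop Chat starts after Tutorial Chat ends — done with Tutorial Chat.
Workshop Track starts exactly when Workshop Chat ends (back-to-back, no overlap) — done with Workshop Chat.
Tutorial Block starts after Workshop Track ends — done with Workshop Track.
Invited Q&A starts after Tutorial Block ends.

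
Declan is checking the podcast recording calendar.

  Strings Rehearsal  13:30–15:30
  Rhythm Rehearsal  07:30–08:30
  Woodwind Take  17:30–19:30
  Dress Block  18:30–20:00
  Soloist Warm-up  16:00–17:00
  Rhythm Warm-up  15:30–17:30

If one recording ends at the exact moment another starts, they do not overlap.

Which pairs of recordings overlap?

Two intervals overlap when each starts before the other ends.
Sorted by start: Rhythm Rehearsal, Strings Rehearsal, Rhythm Warm-up, Soloist Warm-up, Woodwind Take, Dress Block.
Strings Rehearsal starts after Rhythm Rehearsal ends, so nothing later overlaps Rhythm Rehearsal either.
Rhythm Warm-up starts exactly when Strings Rehearsal ends (back-to-back, no overlap), so nothing later overlaps Strings Rehearsal either.
Soloist Warm-up starts before Rhythm Warm-up ends → Rhythm Warm-up and Soloist Warm-up overlap.
Woodwind Take starts exactly when Rhythm Warm-up ends (back-to-back, no overlap), so nothing later overlaps Rhythm Warm-up either.
Woodwind Take starts after Soloist Warm-up ends, so nothing later overlaps Soloist Warm-up either.
Dress Block starts before Woodwind Take ends → Woodwind Take and Dress Block overlap.

Dress Block & Woodwind Take, Rhythm Warm-up & Soloist Warm-up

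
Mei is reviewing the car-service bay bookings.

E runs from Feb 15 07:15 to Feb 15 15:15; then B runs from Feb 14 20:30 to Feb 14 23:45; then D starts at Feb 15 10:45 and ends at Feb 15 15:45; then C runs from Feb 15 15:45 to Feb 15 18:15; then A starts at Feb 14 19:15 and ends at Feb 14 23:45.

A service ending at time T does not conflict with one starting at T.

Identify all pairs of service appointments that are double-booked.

Sorted by start: A, B, E, D, C.
B starts before A ends → A and B overlap.
E starts after A ends — done with A.
E starts after B ends — done with B.
D starts before E ends → E and D overlap.
C starts after E ends.
C starts exactly when D ends (back-to-back, no overlap).

A & B, D & E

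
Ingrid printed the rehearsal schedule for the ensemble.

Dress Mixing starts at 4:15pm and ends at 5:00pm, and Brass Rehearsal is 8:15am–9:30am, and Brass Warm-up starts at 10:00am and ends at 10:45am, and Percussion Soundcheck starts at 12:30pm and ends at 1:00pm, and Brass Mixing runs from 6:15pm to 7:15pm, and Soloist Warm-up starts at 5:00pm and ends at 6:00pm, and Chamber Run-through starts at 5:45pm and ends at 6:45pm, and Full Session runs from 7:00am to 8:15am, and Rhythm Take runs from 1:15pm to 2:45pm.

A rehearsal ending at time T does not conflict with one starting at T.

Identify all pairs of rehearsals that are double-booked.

Brass Mixing & Chamber Run-through, Chamber Run-through & Soloist Warm-up

Sorted by start: Full Session, Brass Rehearsal, Brass Warm-up, Percussion Soundcheck, Rhythm Take, Dress Mixing, Soloist Warm-up, Chamber Run-through, Brass Mixing.
Brass Rehearsal starts exactly when Full Session ends (back-to-back, no overlap), so Full Session has no further overlaps.
Brass Warm-up starts after Brass Rehearsal ends, so Brass Rehearsal has no further overlaps.
Percussion Soundcheck starts after Brass Warm-up ends, so Brass Warm-up has no further overlaps.
Rhythm Take starts after Percussion Soundcheck ends, so Percussion Soundcheck has no further overlaps.
Dress Mixing starts after Rhythm Take ends, so Rhythm Take has no further overlaps.
Soloist Warm-up starts exactly when Dress Mixing ends (back-to-back, no overlap), so Dress Mixing has no further overlaps.
Chamber Run-through starts before Soloist Warm-up ends → Soloist Warm-up and Chamber Run-through overlap.
Brass Mixing starts after Soloist Warm-up ends.
Brass Mixing starts before Chamber Run-through ends → Chamber Run-through and Brass Mixing overlap.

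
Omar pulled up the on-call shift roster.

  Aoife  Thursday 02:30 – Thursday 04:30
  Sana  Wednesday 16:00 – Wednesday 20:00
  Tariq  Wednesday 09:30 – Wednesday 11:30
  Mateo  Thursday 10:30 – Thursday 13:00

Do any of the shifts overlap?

No

Two intervals overlap when each starts before the other ends.
Sorted by start: Tariq, Sana, Aoife, Mateo.
Sana starts after Tariq ends, so Tariq has no further overlaps.
Aoife starts after Sana ends, so Sana has no further overlaps.
Mateo starts after Aoife ends.
Every pair is clear; the schedule has no overlaps.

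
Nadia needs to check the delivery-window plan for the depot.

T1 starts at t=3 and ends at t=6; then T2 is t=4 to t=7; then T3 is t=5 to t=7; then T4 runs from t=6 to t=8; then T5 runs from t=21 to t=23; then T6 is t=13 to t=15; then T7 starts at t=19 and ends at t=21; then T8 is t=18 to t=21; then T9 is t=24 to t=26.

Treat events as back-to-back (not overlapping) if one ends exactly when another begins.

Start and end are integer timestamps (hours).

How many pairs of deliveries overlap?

Two intervals overlap when each starts before the other ends.
Sorted by start: T1, T2, T3, T4, T6, T8, T7, T5, T9.
T2 starts before T1 ends → T1 and T2 overlap.
T3 starts before T1 ends → T1 and T3 overlap.
T4 starts exactly when T1 ends (back-to-back, no overlap) — done with T1.
T3 starts before T2 ends → T2 and T3 overlap.
T4 starts before T2 ends → T2 and T4 overlap.
T6 starts after T2 ends — done with T2.
T4 starts before T3 ends → T3 and T4 overlap.
T6 starts after T3 ends — done with T3.
T6 starts after T4 ends — done with T4.
T8 starts after T6 ends — done with T6.
T7 starts before T8 ends → T8 and T7 overlap.
T5 starts exactly when T8 ends (back-to-back, no overlap) — done with T8.
T5 starts exactly when T7 ends (back-to-back, no overlap) — done with T7.
T9 starts after T5 ends.
Overlapping pairs: T1 & T2, T1 & T3, T2 & T3, T2 & T4, T3 & T4, T7 & T8 — 6 in total.

6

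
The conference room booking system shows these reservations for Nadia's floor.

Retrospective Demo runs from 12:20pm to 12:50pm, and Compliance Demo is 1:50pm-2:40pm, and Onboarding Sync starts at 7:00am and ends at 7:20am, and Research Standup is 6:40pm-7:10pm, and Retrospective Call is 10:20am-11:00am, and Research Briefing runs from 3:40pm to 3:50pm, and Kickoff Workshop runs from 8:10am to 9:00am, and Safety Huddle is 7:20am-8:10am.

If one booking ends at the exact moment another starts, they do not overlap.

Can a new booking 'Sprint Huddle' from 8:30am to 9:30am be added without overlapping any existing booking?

No — it overlaps Kickoff Workshop

Onboarding Sync: ends 7:20am at or before Sprint Huddle starts 8:30am → clear.
Safety Huddle: ends 8:10am at or before Sprint Huddle starts 8:30am → clear.
Kickoff Workshop: starts 8:10am before Sprint Huddle ends 9:30am, and ends 9:00am after Sprint Huddle starts 8:30am → overlap.
Retrospective Call: starts 10:20am at or after Sprint Huddle ends 9:30am → clear.
Retrospective Demo: starts 12:20pm at or after Sprint Huddle ends 9:30am → clear.
Compliance Demo: starts 1:50pm at or after Sprint Huddle ends 9:30am → clear.
Research Briefing: starts 3:40pm at or after Sprint Huddle ends 9:30am → clear.
Research Standup: starts 6:40pm at or after Sprint Huddle ends 9:30am → clear.
Sprint Huddle overlaps Kickoff Workshop.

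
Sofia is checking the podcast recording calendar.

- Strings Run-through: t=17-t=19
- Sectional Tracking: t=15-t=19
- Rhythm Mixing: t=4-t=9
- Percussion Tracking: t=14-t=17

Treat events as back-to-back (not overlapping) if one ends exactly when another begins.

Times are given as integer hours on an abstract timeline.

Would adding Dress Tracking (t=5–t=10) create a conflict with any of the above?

Rhythm Mixing: starts t=4 before Dress Tracking ends t=10, and ends t=9 after Dress Tracking starts t=5 → overlap.
Percussion Tracking: starts t=14 at or after Dress Tracking ends t=10 → clear.
Sectional Tracking: starts t=15 at or after Dress Tracking ends t=10 → clear.
Strings Run-through: starts t=17 at or after Dress Tracking ends t=10 → clear.
Dress Tracking overlaps Rhythm Mixing.

Yes — it overlaps Rhythm Mixing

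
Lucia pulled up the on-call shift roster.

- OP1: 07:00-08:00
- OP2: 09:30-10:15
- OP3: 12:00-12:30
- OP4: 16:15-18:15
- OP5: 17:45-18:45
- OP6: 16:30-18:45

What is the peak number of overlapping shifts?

3

Sweep the timeline, counting +1 at each start and −1 at each end (ends before starts at a tie):
07:00 start OP1 → 1
08:00 end OP1 → 0
09:30 start OP2 → 1
10:15 end OP2 → 0
12:00 start OP3 → 1
12:30 end OP3 → 0
16:15 start OP4 → 1
16:30 start OP6 → 2
17:45 start OP5 → 3
18:15 end OP4 → 2
18:45 end OP5 → 1
18:45 end OP6 → 0
Peak is 3, at 17:45 (OP4, OP5, OP6).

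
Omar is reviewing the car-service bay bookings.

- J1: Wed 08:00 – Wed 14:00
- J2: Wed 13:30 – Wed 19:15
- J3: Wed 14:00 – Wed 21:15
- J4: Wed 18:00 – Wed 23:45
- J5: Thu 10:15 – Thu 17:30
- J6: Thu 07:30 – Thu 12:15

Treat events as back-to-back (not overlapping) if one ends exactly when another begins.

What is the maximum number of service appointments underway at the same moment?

Sort all start/end points and keep a running count:
Wed 08:00 start J1 → 1
Wed 13:30 start J2 → 2
Wed 14:00 end J1 → 1
Wed 14:00 start J3 → 2
Wed 18:00 start J4 → 3
Wed 19:15 end J2 → 2
Wed 21:15 end J3 → 1
Wed 23:45 end J4 → 0
Thu 07:30 start J6 → 1
Thu 10:15 start J5 → 2
Thu 12:15 end J6 → 1
Thu 17:30 end J5 → 0
Peak is 3, at Wed 18:00 (J2, J3, J4).

3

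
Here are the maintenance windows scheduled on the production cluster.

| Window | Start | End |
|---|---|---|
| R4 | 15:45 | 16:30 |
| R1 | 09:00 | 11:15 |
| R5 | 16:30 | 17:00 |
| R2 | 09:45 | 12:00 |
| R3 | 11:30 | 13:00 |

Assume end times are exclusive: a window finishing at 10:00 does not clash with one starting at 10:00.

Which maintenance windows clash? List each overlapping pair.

R1 & R2, R2 & R3

Sorted by start: R1, R2, R3, R4, R5.
R2 starts before R1 ends → R1 and R2 overlap.
R3 starts after R1 ends, so R1 has no further overlaps.
R3 starts before R2 ends → R2 and R3 overlap.
R4 starts after R2 ends, so R2 has no further overlaps.
R4 starts after R3 ends, so R3 has no further overlaps.
R5 starts exactly when R4 ends (back-to-back, no overlap).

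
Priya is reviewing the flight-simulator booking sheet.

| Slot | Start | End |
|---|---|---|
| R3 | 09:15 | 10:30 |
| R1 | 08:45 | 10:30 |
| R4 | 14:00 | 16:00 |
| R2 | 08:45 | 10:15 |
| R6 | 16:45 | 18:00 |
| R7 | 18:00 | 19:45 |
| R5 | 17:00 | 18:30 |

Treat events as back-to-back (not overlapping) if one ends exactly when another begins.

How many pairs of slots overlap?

Sorted by start: R1, R2, R3, R4, R6, R5, R7.
R2 starts before R1 ends → R1 and R2 overlap.
R3 starts before R1 ends → R1 and R3 overlap.
R4 starts after R1 ends, so nothing later overlaps R1 either.
R3 starts before R2 ends → R2 and R3 overlap.
R4 starts after R2 ends, so nothing later overlaps R2 either.
R4 starts after R3 ends, so nothing later overlaps R3 either.
R6 starts after R4 ends, so nothing later overlaps R4 either.
R5 starts before R6 ends → R6 and R5 overlap.
R7 starts exactly when R6 ends (back-to-back, no overlap).
R7 starts before R5 ends → R5 and R7 overlap.
Overlapping pairs: R1 & R2, R1 & R3, R2 & R3, R5 & R6, R5 & R7 — 5 in total.

5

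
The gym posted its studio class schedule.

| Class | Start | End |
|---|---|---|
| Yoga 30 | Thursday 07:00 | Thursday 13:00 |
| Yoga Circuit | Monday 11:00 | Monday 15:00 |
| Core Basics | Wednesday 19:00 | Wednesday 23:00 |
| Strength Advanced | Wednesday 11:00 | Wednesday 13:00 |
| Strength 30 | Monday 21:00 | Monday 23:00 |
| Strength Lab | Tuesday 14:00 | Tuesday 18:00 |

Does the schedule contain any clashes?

Sorted by start: Yoga Circuit, Strength 30, Strength Lab, Strength Advanced, Core Basics, Yoga 30.
Strength 30 starts after Yoga Circuit ends; Yoga Circuit is clear from here.
Strength Lab starts after Strength 30 ends; Strength 30 is clear from here.
Strength Advanced starts after Strength Lab ends; Strength Lab is clear from here.
Core Basics starts after Strength Advanced ends; Strength Advanced is clear from here.
Yoga 30 starts after Core Basics ends.
Every pair is clear; the schedule has no overlaps.

No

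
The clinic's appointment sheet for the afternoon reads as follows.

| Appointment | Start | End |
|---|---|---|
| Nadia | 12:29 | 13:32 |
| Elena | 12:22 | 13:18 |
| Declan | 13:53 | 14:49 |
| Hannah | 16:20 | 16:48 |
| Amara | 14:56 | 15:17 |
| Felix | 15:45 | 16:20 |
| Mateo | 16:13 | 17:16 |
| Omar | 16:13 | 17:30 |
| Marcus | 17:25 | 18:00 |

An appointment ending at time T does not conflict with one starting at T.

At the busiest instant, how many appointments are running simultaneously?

3

Walk through starts and ends in time order (an end at T is processed before a start at T):
12:22 start Elena → 1
12:29 start Nadia → 2
13:18 end Elena → 1
13:32 end Nadia → 0
13:53 start Declan → 1
14:49 end Declan → 0
14:56 start Amara → 1
15:17 end Amara → 0
15:45 start Felix → 1
16:13 start Mateo → 2
16:13 start Omar → 3
16:20 end Felix → 2
16:20 start Hannah → 3
16:48 end Hannah → 2
17:16 end Mateo → 1
17:25 start Marcus → 2
17:30 end Omar → 1
18:00 end Marcus → 0
Peak is 3, at 16:13 (Felix, Mateo, Omar).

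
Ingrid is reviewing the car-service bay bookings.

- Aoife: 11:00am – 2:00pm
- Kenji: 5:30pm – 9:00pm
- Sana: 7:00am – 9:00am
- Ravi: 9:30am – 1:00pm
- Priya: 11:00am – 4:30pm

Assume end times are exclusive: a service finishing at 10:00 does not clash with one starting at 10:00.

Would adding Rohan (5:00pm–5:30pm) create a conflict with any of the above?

No — it doesn't clash with anything

Sana: ends 9:00am at or before Rohan starts 5:00pm → clear.
Ravi: ends 1:00pm at or before Rohan starts 5:00pm → clear.
Aoife: ends 2:00pm at or before Rohan starts 5:00pm → clear.
Priya: ends 4:30pm at or before Rohan starts 5:00pm → clear.
Kenji: starts 5:30pm at or after Rohan ends 5:30pm → clear.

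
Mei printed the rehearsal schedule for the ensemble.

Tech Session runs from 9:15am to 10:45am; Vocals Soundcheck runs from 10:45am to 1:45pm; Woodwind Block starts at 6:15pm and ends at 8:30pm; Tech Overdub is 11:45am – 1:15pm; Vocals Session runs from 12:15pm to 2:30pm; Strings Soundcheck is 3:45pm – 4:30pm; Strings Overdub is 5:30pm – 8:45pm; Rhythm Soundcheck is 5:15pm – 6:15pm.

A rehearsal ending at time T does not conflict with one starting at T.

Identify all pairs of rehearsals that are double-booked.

Sorted by start: Tech Session, Vocals Soundcheck, Tech Overdub, Vocals Session, Strings Soundcheck, Rhythm Soundcheck, Strings Overdub, Woodwind Block.
Vocals Soundcheck starts exactly when Tech Session ends (back-to-back, no overlap); Tech Session is clear from here.
Tech Overdub starts before Vocals Soundcheck ends → Vocals Soundcheck and Tech Overdub overlap.
Vocals Session starts before Vocals Soundcheck ends → Vocals Soundcheck and Vocals Session overlap.
Strings Soundcheck starts after Vocals Soundcheck ends; Vocals Soundcheck is clear from here.
Vocals Session starts before Tech Overdub ends → Tech Overdub and Vocals Session overlap.
Strings Soundcheck starts after Tech Overdub ends; Tech Overdub is clear from here.
Strings Soundcheck starts after Vocals Session ends; Vocals Session is clear from here.
Rhythm Soundcheck starts after Strings Soundcheck ends; Strings Soundcheck is clear from here.
Strings Overdub starts before Rhythm Soundcheck ends → Rhythm Soundcheck and Strings Overdub overlap.
Woodwind Block starts exactly when Rhythm Soundcheck ends (back-to-back, no overlap).
Woodwind Block starts before Strings Overdub ends → Strings Overdub and Woodwind Block overlap.

Rhythm Soundcheck & Strings Overdub, Strings Overdub & Woodwind Block, Tech Overdub & Vocals Session, Tech Overdub & Vocals Soundcheck, Vocals Session & Vocals Soundcheck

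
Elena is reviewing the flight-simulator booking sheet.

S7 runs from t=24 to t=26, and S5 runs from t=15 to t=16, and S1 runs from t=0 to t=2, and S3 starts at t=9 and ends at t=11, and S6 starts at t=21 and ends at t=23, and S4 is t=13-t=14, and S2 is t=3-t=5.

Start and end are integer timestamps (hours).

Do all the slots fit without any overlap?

Sorted by start: S1, S2, S3, S4, S5, S6, S7.
S2 starts after S1 ends; S1 is clear from here.
S3 starts after S2 ends; S2 is clear from here.
S4 starts after S3 ends; S3 is clear from here.
S5 starts after S4 ends; S4 is clear from here.
S6 starts after S5 ends; S5 is clear from here.
S7 starts after S6 ends.
Every pair is clear; the schedule has no overlaps.

Yes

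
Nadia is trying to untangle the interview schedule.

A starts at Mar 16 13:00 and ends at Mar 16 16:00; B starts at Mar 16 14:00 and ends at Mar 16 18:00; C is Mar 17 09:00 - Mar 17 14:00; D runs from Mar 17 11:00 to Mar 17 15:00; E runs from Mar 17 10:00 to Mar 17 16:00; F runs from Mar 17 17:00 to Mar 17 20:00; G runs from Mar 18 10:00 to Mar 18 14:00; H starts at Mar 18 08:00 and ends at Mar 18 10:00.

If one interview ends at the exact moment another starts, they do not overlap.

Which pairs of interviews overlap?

Sorted by start: A, B, C, E, D, F, H, G.
B starts before A ends → A and B overlap.
C starts after A ends; A is clear from here.
C starts after B ends; B is clear from here.
E starts before C ends → C and E overlap.
D starts before C ends → C and D overlap.
F starts after C ends; C is clear from here.
D starts before E ends → E and D overlap.
F starts after E ends; E is clear from here.
F starts after D ends; D is clear from here.
H starts after F ends; F is clear from here.
G starts exactly when H ends (back-to-back, no overlap).

A & B, C & D, C & E, D & E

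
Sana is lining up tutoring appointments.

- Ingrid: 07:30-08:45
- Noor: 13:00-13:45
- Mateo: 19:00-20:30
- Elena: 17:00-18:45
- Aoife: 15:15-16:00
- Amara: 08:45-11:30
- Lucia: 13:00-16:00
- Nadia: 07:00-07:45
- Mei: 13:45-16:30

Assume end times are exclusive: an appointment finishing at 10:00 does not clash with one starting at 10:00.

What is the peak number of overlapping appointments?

3

Sort all start/end points and keep a running count:
07:00 start Nadia → 1
07:30 start Ingrid → 2
07:45 end Nadia → 1
08:45 end Ingrid → 0
08:45 start Amara → 1
11:30 end Amara → 0
13:00 start Lucia → 1
13:00 start Noor → 2
13:45 end Noor → 1
13:45 start Mei → 2
15:15 start Aoife → 3
16:00 end Aoife → 2
16:00 end Lucia → 1
16:30 end Mei → 0
17:00 start Elena → 1
18:45 end Elena → 0
19:00 start Mateo → 1
20:30 end Mateo → 0
Peak is 3, at 15:15 (Aoife, Lucia, Mei).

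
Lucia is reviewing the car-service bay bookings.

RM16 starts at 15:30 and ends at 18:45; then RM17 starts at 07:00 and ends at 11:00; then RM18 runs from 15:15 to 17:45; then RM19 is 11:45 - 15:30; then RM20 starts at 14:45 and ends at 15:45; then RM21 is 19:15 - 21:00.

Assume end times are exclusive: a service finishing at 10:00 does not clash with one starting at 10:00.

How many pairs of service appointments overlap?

Two intervals overlap when each starts before the other ends.
Sorted by start: RM17, RM19, RM20, RM18, RM16, RM21.
RM19 starts after RM17 ends, so nothing later overlaps RM17 either.
RM20 starts before RM19 ends → RM19 and RM20 overlap.
RM18 starts before RM19 ends → RM19 and RM18 overlap.
RM16 starts exactly when RM19 ends (back-to-back, no overlap), so nothing later overlaps RM19 either.
RM18 starts before RM20 ends → RM20 and RM18 overlap.
RM16 starts before RM20 ends → RM20 and RM16 overlap.
RM21 starts after RM20 ends.
RM16 starts before RM18 ends → RM18 and RM16 overlap.
RM21 starts after RM18 ends.
RM21 starts after RM16 ends.
Overlapping pairs: RM16 & RM18, RM16 & RM20, RM18 & RM19, RM18 & RM20, RM19 & RM20 — 5 in total.

5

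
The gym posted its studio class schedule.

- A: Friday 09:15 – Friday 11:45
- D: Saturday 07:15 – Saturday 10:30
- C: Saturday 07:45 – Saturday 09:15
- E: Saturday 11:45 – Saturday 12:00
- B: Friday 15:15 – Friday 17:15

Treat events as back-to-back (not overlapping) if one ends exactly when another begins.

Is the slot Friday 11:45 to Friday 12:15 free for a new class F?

Yes — the slot is free

A: ends Friday 11:45 at or before F starts Friday 11:45 → clear.
B: starts Friday 15:15 at or after F ends Friday 12:15 → clear.
D: starts Saturday 07:15 at or after F ends Friday 12:15 → clear.
C: starts Saturday 07:45 at or after F ends Friday 12:15 → clear.
E: starts Saturday 11:45 at or after F ends Friday 12:15 → clear.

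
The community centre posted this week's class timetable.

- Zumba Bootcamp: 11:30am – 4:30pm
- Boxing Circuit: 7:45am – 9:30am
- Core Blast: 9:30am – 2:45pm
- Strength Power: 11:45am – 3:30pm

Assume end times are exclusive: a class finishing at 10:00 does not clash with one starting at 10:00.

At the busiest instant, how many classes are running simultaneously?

3

Walk through starts and ends in time order (an end at T is processed before a start at T):
7:45am start Boxing Circuit → 1
9:30am end Boxing Circuit → 0
9:30am start Core Blast → 1
11:30am start Zumba Bootcamp → 2
11:45am start Strength Power → 3
2:45pm end Core Blast → 2
3:30pm end Strength Power → 1
4:30pm end Zumba Bootcamp → 0
Peak is 3, at 11:45am (Core Blast, Strength Power, Zumba Bootcamp).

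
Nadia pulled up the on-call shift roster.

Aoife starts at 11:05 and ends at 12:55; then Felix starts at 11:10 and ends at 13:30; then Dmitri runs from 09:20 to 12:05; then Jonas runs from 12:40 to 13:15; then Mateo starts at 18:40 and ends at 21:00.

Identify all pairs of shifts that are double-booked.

Sorted by start: Dmitri, Aoife, Felix, Jonas, Mateo.
Aoife starts before Dmitri ends → Dmitri and Aoife overlap.
Felix starts before Dmitri ends → Dmitri and Felix overlap.
Jonas starts after Dmitri ends; Dmitri is clear from here.
Felix starts before Aoife ends → Aoife and Felix overlap.
Jonas starts before Aoife ends → Aoife and Jonas overlap.
Mateo starts after Aoife ends.
Jonas starts before Felix ends → Felix and Jonas overlap.
Mateo starts after Felix ends.
Mateo starts after Jonas ends.

Aoife & Dmitri, Aoife & Felix, Aoife & Jonas, Dmitri & Felix, Felix & Jonas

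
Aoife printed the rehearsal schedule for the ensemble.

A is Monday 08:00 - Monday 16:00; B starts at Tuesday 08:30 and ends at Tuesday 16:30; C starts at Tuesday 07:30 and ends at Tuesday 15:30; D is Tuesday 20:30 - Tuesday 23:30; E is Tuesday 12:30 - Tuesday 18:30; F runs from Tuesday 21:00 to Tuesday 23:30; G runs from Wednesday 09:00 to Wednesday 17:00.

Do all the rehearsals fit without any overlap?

No

Two intervals overlap when each starts before the other ends.
Sorted by start: A, C, B, E, D, F, G.
C starts after A ends — done with A.
B starts before C ends → C and B overlap.
That's a conflict, so the schedule is not conflict-free.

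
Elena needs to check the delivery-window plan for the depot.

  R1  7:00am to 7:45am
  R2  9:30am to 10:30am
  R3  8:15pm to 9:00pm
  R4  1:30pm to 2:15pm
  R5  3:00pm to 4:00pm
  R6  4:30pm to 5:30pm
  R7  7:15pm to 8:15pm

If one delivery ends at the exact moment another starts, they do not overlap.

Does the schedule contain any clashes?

No

Sorted by start: R1, R2, R4, R5, R6, R7, R3.
R2 starts after R1 ends, so nothing later overlaps R1 either.
R4 starts after R2 ends, so nothing later overlaps R2 either.
R5 starts after R4 ends, so nothing later overlaps R4 either.
R6 starts after R5 ends, so nothing later overlaps R5 either.
R7 starts after R6 ends, so nothing later overlaps R6 either.
R3 starts exactly when R7 ends (back-to-back, no overlap).
Every pair is clear; the schedule has no overlaps.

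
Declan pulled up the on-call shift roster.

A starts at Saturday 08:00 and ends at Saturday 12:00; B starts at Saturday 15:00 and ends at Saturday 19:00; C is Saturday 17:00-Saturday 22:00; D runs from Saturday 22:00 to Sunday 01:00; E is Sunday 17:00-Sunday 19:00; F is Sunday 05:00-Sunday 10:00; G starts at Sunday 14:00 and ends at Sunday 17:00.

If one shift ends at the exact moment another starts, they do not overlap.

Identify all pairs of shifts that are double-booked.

B & C

Sorted by start: A, B, C, D, F, G, E.
B starts after A ends, so A has no further overlaps.
C starts before B ends → B and C overlap.
D starts after B ends, so B has no further overlaps.
D starts exactly when C ends (back-to-back, no overlap), so C has no further overlaps.
F starts after D ends, so D has no further overlaps.
G starts after F ends, so F has no further overlaps.
E starts exactly when G ends (back-to-back, no overlap).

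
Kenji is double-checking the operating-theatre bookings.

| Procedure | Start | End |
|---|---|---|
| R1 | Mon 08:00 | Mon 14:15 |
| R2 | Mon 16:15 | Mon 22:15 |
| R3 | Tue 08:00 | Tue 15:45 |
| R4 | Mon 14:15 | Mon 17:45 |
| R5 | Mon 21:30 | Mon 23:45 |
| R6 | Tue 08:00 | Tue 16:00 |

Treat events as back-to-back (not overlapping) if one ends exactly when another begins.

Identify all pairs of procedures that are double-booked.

R2 & R4, R2 & R5, R3 & R6

Two intervals overlap when each starts before the other ends.
Sorted by start: R1, R4, R2, R5, R3, R6.
R4 starts exactly when R1 ends (back-to-back, no overlap), so nothing later overlaps R1 either.
R2 starts before R4 ends → R4 and R2 overlap.
R5 starts after R4 ends, so nothing later overlaps R4 either.
R5 starts before R2 ends → R2 and R5 overlap.
R3 starts after R2 ends, so nothing later overlaps R2 either.
R3 starts after R5 ends, so nothing later overlaps R5 either.
R6 starts before R3 ends → R3 and R6 overlap.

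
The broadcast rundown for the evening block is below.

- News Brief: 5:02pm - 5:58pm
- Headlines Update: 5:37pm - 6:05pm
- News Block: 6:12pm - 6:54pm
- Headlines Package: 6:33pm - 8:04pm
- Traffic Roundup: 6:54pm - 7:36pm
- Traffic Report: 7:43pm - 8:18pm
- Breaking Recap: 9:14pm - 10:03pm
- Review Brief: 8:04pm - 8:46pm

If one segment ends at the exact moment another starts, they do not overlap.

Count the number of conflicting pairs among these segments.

5

Two intervals overlap when each starts before the other ends.
Sorted by start: News Brief, Headlines Update, News Block, Headlines Package, Traffic Roundup, Traffic Report, Review Brief, Breaking Recap.
Headlines Update starts before News Brief ends → News Brief and Headlines Update overlap.
News Block starts after News Brief ends; News Brief is clear from here.
News Block starts after Headlines Update ends; Headlines Update is clear from here.
Headlines Package starts before News Block ends → News Block and Headlines Package overlap.
Traffic Roundup starts exactly when News Block ends (back-to-back, no overlap); News Block is clear from here.
Traffic Roundup starts before Headlines Package ends → Headlines Package and Traffic Roundup overlap.
Traffic Report starts before Headlines Package ends → Headlines Package and Traffic Report overlap.
Review Brief starts exactly when Headlines Package ends (back-to-back, no overlap); Headlines Package is clear from here.
Traffic Report starts after Traffic Roundup ends; Traffic Roundup is clear from here.
Review Brief starts before Traffic Report ends → Traffic Report and Review Brief overlap.
Breaking Recap starts after Traffic Report ends.
Breaking Recap starts after Review Brief ends.
Overlapping pairs: Headlines Package & News Block, Headlines Package & Traffic Report, Headlines Package & Traffic Roundup, Headlines Update & News Brief, Review Brief & Traffic Report — 5 in total.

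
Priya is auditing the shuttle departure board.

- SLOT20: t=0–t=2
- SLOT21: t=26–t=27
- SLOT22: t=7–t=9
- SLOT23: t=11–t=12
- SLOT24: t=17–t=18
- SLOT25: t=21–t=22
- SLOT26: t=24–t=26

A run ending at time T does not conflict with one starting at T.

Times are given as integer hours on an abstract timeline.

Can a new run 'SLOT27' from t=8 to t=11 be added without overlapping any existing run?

SLOT20: ends t=2 at or before SLOT27 starts t=8 → clear.
SLOT22: starts t=7 before SLOT27 ends t=11, and ends t=9 after SLOT27 starts t=8 → overlap.
SLOT23: starts t=11 at or after SLOT27 ends t=11 → clear.
SLOT24: starts t=17 at or after SLOT27 ends t=11 → clear.
SLOT25: starts t=21 at or after SLOT27 ends t=11 → clear.
SLOT26: starts t=24 at or after SLOT27 ends t=11 → clear.
SLOT21: starts t=26 at or after SLOT27 ends t=11 → clear.
SLOT27 overlaps SLOT22.

No — it overlaps SLOT22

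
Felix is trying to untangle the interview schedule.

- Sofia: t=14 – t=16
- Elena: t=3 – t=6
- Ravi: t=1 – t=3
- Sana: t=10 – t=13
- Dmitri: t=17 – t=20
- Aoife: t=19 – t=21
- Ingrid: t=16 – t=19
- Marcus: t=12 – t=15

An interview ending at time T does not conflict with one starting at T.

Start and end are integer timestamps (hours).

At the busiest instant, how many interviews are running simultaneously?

Sweep the timeline, counting +1 at each start and −1 at each end (ends before starts at a tie):
t=1 start Ravi → 1
t=3 end Ravi → 0
t=3 start Elena → 1
t=6 end Elena → 0
t=10 start Sana → 1
t=12 start Marcus → 2
t=13 end Sana → 1
t=14 start Sofia → 2
t=15 end Marcus → 1
t=16 end Sofia → 0
t=16 start Ingrid → 1
t=17 start Dmitri → 2
t=19 end Ingrid → 1
t=19 start Aoife → 2
t=20 end Dmitri → 1
t=21 end Aoife → 0
Peak is 2, at t=12 (Marcus, Sana).

2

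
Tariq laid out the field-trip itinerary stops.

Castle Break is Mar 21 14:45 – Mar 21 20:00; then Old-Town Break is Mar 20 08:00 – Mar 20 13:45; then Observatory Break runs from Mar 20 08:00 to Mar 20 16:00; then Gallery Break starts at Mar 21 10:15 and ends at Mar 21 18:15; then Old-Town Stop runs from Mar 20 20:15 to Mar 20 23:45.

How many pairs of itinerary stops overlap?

2

Two intervals overlap when each starts before the other ends.
Sorted by start: Old-Town Break, Observatory Break, Old-Town Stop, Gallery Break, Castle Break.
Observatory Break starts before Old-Town Break ends → Old-Town Break and Observatory Break overlap.
Old-Town Stop starts after Old-Town Break ends, so Old-Town Break has no further overlaps.
Old-Town Stop starts after Observatory Break ends, so Observatory Break has no further overlaps.
Gallery Break starts after Old-Town Stop ends, so Old-Town Stop has no further overlaps.
Castle Break starts before Gallery Break ends → Gallery Break and Castle Break overlap.
Overlapping pairs: Castle Break & Gallery Break, Observatory Break & Old-Town Break — 2 in total.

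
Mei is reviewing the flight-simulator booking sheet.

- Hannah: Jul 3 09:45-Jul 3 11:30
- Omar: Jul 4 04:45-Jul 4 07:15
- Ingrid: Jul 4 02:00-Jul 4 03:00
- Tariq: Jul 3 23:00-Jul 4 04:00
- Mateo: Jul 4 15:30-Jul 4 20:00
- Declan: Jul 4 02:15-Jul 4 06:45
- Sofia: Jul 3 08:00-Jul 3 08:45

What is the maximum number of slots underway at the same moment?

Walk through starts and ends in time order (an end at T is processed before a start at T):
Jul 3 08:00 start Sofia → 1
Jul 3 08:45 end Sofia → 0
Jul 3 09:45 start Hannah → 1
Jul 3 11:30 end Hannah → 0
Jul 3 23:00 start Tariq → 1
Jul 4 02:00 start Ingrid → 2
Jul 4 02:15 start Declan → 3
Jul 4 03:00 end Ingrid → 2
Jul 4 04:00 end Tariq → 1
Jul 4 04:45 start Omar → 2
Jul 4 06:45 end Declan → 1
Jul 4 07:15 end Omar → 0
Jul 4 15:30 start Mateo → 1
Jul 4 20:00 end Mateo → 0
Peak is 3, at Jul 4 02:15 (Declan, Ingrid, Tariq).

3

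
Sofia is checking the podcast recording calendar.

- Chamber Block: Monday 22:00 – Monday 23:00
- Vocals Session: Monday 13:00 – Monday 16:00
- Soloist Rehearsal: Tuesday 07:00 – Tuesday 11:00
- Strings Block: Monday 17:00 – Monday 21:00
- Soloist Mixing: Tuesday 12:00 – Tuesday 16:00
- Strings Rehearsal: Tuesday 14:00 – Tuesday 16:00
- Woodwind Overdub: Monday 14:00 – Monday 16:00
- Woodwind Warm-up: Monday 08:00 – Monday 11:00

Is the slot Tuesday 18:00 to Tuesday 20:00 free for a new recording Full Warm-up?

Yes — the slot is free

Woodwind Warm-up: ends Monday 11:00 at or before Full Warm-up starts Tuesday 18:00 → clear.
Vocals Session: ends Monday 16:00 at or before Full Warm-up starts Tuesday 18:00 → clear.
Woodwind Overdub: ends Monday 16:00 at or before Full Warm-up starts Tuesday 18:00 → clear.
Strings Block: ends Monday 21:00 at or before Full Warm-up starts Tuesday 18:00 → clear.
Chamber Block: ends Monday 23:00 at or before Full Warm-up starts Tuesday 18:00 → clear.
Soloist Rehearsal: ends Tuesday 11:00 at or before Full Warm-up starts Tuesday 18:00 → clear.
Soloist Mixing: ends Tuesday 16:00 at or before Full Warm-up starts Tuesday 18:00 → clear.
Strings Rehearsal: ends Tuesday 16:00 at or before Full Warm-up starts Tuesday 18:00 → clear.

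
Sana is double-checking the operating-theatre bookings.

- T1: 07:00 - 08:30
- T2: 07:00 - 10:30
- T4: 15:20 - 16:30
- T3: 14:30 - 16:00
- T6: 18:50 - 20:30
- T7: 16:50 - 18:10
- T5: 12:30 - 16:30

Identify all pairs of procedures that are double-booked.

T1 & T2, T3 & T4, T3 & T5, T4 & T5

Sorted by start: T1, T2, T5, T3, T4, T7, T6.
T2 starts before T1 ends → T1 and T2 overlap.
T5 starts after T1 ends; T1 is clear from here.
T5 starts after T2 ends; T2 is clear from here.
T3 starts before T5 ends → T5 and T3 overlap.
T4 starts before T5 ends → T5 and T4 overlap.
T7 starts after T5 ends; T5 is clear from here.
T4 starts before T3 ends → T3 and T4 overlap.
T7 starts after T3 ends; T3 is clear from here.
T7 starts after T4 ends; T4 is clear from here.
T6 starts after T7 ends.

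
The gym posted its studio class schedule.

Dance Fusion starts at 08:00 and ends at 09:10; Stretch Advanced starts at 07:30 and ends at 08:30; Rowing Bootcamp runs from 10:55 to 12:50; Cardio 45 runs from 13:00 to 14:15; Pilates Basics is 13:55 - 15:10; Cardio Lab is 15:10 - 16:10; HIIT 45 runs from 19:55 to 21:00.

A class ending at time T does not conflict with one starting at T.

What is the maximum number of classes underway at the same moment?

Sweep the timeline, counting +1 at each start and −1 at each end (ends before starts at a tie):
07:30 start Stretch Advanced → 1
08:00 start Dance Fusion → 2
08:30 end Stretch Advanced → 1
09:10 end Dance Fusion → 0
10:55 start Rowing Bootcamp → 1
12:50 end Rowing Bootcamp → 0
13:00 start Cardio 45 → 1
13:55 start Pilates Basics → 2
14:15 end Cardio 45 → 1
15:10 end Pilates Basics → 0
15:10 start Cardio Lab → 1
16:10 end Cardio Lab → 0
19:55 start HIIT 45 → 1
21:00 end HIIT 45 → 0
Peak is 2, at 08:00 (Dance Fusion, Stretch Advanced).

2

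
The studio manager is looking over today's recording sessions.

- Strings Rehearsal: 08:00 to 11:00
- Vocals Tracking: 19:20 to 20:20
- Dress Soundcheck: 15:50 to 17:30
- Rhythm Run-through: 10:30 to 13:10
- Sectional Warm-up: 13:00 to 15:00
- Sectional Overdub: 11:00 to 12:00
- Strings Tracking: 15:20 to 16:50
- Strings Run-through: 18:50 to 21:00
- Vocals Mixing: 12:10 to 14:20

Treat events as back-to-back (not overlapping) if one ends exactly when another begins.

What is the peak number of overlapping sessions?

Sweep the timeline, counting +1 at each start and −1 at each end (ends before starts at a tie):
08:00 start Strings Rehearsal → 1
10:30 start Rhythm Run-through → 2
11:00 end Strings Rehearsal → 1
11:00 start Sectional Overdub → 2
12:00 end Sectional Overdub → 1
12:10 start Vocals Mixing → 2
13:00 start Sectional Warm-up → 3
13:10 end Rhythm Run-through → 2
14:20 end Vocals Mixing → 1
15:00 end Sectional Warm-up → 0
15:20 start Strings Tracking → 1
15:50 start Dress Soundcheck → 2
16:50 end Strings Tracking → 1
17:30 end Dress Soundcheck → 0
18:50 start Strings Run-through → 1
19:20 start Vocals Tracking → 2
20:20 end Vocals Tracking → 1
21:00 end Strings Run-through → 0
Peak is 3, at 13:00 (Rhythm Run-through, Sectional Warm-up, Vocals Mixing).

3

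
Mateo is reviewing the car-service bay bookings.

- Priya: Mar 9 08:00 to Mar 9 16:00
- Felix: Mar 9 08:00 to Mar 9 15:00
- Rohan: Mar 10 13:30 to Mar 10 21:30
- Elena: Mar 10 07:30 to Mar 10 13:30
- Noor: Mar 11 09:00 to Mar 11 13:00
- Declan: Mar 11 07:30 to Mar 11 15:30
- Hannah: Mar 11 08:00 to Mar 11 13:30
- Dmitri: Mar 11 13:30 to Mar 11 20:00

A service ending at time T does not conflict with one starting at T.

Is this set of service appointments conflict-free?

Sorted by start: Priya, Felix, Elena, Rohan, Declan, Hannah, Noor, Dmitri.
Felix starts before Priya ends → Priya and Felix overlap.
That's a conflict, so the schedule is not conflict-free.

No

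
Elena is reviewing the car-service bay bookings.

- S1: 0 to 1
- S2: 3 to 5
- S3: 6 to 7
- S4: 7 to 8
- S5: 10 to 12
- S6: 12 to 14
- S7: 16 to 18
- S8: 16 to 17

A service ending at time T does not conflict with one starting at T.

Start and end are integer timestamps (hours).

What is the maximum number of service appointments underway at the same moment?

2

Walk through starts and ends in time order (an end at T is processed before a start at T):
0 start S1 → 1
1 end S1 → 0
3 start S2 → 1
5 end S2 → 0
6 start S3 → 1
7 end S3 → 0
7 start S4 → 1
8 end S4 → 0
10 start S5 → 1
12 end S5 → 0
12 start S6 → 1
14 end S6 → 0
16 start S7 → 1
16 start S8 → 2
17 end S8 → 1
18 end S7 → 0
Peak is 2, at 16 (S7, S8).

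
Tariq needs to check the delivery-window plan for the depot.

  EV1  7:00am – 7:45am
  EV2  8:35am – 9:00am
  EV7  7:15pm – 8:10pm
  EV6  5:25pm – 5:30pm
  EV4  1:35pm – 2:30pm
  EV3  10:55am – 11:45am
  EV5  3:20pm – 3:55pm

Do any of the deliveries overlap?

Sorted by start: EV1, EV2, EV3, EV4, EV5, EV6, EV7.
EV2 starts after EV1 ends, so nothing later overlaps EV1 either.
EV3 starts after EV2 ends, so nothing later overlaps EV2 either.
EV4 starts after EV3 ends, so nothing later overlaps EV3 either.
EV5 starts after EV4 ends, so nothing later overlaps EV4 either.
EV6 starts after EV5 ends, so nothing later overlaps EV5 either.
EV7 starts after EV6 ends.
Every pair is clear; the schedule has no overlaps.

No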